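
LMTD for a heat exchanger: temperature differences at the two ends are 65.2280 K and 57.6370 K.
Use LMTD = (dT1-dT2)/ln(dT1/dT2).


dT1/dT2 = 1.1317
ln(dT1/dT2) = 0.1237
LMTD = 7.5910 / 0.1237 = 61.3543 K

61.3543 K


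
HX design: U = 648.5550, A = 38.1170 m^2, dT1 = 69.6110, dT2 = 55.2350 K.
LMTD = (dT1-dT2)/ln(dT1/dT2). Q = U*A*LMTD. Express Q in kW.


LMTD = 62.1461 K
Q = 648.5550 * 38.1170 * 62.1461 = 1536312.3904 W = 1536.3124 kW

1536.3124 kW


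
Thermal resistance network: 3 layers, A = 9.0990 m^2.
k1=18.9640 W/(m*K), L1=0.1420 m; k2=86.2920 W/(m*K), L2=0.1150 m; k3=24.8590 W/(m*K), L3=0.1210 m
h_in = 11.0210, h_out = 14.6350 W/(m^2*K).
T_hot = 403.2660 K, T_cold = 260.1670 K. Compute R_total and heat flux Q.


R_conv_in = 1/(11.0210*9.0990) = 0.0100
R_1 = 0.1420/(18.9640*9.0990) = 0.0008
R_2 = 0.1150/(86.2920*9.0990) = 0.0001
R_3 = 0.1210/(24.8590*9.0990) = 0.0005
R_conv_out = 1/(14.6350*9.0990) = 0.0075
R_total = 0.0190 K/W
Q = 143.0990 / 0.0190 = 7537.0970 W

R_total = 0.0190 K/W, Q = 7537.0970 W


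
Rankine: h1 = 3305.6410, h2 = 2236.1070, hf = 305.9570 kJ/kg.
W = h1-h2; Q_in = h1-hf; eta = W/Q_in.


W = 1069.5340 kJ/kg
Q_in = 2999.6840 kJ/kg
eta = 0.3565 = 35.6549%

eta = 35.6549%


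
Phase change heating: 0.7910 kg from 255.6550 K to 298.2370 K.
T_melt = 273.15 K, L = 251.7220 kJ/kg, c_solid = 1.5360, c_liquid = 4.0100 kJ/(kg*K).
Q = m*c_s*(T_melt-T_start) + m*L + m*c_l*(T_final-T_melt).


Q1 (sensible, solid) = 0.7910 * 1.5360 * 17.4950 = 21.2560 kJ
Q2 (latent) = 0.7910 * 251.7220 = 199.1121 kJ
Q3 (sensible, liquid) = 0.7910 * 4.0100 * 25.0870 = 79.5737 kJ
Q_total = 299.9418 kJ

299.9418 kJ


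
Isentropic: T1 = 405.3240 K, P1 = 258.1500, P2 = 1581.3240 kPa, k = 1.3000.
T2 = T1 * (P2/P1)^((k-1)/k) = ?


(k-1)/k = 0.2308
(P2/P1)^exp = 1.5193
T2 = 405.3240 * 1.5193 = 615.8175 K

615.8175 K


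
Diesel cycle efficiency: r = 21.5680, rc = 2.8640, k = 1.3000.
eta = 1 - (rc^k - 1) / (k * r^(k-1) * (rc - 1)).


r^(k-1) = 2.5127
rc^k = 3.9270
eta = 0.5193 = 51.9276%

51.9276%


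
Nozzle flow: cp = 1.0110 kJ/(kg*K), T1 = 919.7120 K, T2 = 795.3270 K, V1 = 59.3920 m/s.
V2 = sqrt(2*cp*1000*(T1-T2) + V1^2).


dT = 124.3850 K
2*cp*1000*dT = 251506.4700
V1^2 = 3527.4097
V2 = sqrt(255033.8797) = 505.0088 m/s

505.0088 m/s


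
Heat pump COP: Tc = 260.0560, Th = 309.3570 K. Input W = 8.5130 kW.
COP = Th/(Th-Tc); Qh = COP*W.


COP = 309.3570 / 49.3010 = 6.2749
Qh = 6.2749 * 8.5130 = 53.4179 kW

COP = 6.2749, Qh = 53.4179 kW


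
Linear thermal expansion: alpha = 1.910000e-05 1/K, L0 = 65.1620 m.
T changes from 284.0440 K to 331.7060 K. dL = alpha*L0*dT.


dT = 47.6620 K
dL = 1.910000e-05 * 65.1620 * 47.6620 = 0.059320 m
L_final = 65.221320 m

dL = 0.059320 m


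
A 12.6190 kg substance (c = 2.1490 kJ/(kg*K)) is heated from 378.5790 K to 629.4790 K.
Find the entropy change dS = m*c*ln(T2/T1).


T2/T1 = 1.6627
ln(T2/T1) = 0.5085
dS = 12.6190 * 2.1490 * 0.5085 = 13.7887 kJ/K

13.7887 kJ/K


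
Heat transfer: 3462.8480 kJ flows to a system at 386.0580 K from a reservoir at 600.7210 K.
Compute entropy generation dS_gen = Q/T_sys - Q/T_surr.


dS_sys = 3462.8480/386.0580 = 8.9698 kJ/K
dS_surr = -3462.8480/600.7210 = -5.7645 kJ/K
dS_gen = 8.9698 - 5.7645 = 3.2053 kJ/K (irreversible)

dS_gen = 3.2053 kJ/K, irreversible


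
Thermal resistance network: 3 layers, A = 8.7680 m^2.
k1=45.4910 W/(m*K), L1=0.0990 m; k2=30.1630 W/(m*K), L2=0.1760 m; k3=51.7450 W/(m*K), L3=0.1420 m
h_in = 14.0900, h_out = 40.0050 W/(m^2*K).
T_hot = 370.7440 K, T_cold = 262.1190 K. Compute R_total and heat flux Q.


R_conv_in = 1/(14.0900*8.7680) = 0.0081
R_1 = 0.0990/(45.4910*8.7680) = 0.0002
R_2 = 0.1760/(30.1630*8.7680) = 0.0007
R_3 = 0.1420/(51.7450*8.7680) = 0.0003
R_conv_out = 1/(40.0050*8.7680) = 0.0029
R_total = 0.0122 K/W
Q = 108.6250 / 0.0122 = 8924.1247 W

R_total = 0.0122 K/W, Q = 8924.1247 W


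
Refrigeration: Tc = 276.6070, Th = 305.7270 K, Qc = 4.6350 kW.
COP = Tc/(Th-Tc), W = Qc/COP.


COP = 276.6070 / 29.1200 = 9.4989
W = 4.6350 / 9.4989 = 0.4880 kW

COP = 9.4989, W = 0.4880 kW


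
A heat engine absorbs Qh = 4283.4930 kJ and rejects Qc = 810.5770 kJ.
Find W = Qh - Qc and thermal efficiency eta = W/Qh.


W = 4283.4930 - 810.5770 = 3472.9160 kJ
eta = 3472.9160 / 4283.4930 = 0.8108 = 81.0767%

W = 3472.9160 kJ, eta = 81.0767%


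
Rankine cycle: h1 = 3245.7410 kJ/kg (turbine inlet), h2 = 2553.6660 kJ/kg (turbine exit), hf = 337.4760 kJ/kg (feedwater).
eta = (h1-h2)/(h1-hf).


W = 692.0750 kJ/kg
Q_in = 2908.2650 kJ/kg
eta = 0.2380 = 23.7968%

eta = 23.7968%


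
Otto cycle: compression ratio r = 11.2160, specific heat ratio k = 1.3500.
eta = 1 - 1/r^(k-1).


r^(k-1) = 2.3305
eta = 1 - 1/2.3305 = 0.5709 = 57.0902%

57.0902%


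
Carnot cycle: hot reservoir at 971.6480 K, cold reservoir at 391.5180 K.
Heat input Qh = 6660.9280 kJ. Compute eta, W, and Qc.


eta = 1 - 391.5180/971.6480 = 0.5971
W = 0.5971 * 6660.9280 = 3976.9589 kJ
Qc = 6660.9280 - 3976.9589 = 2683.9691 kJ

eta = 59.7058%, W = 3976.9589 kJ, Qc = 2683.9691 kJ


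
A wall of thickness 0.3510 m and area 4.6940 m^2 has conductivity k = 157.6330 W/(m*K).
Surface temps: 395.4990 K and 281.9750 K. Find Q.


dT = 113.5240 K
Q = 157.6330 * 4.6940 * 113.5240 / 0.3510 = 239315.4817 W

239315.4817 W


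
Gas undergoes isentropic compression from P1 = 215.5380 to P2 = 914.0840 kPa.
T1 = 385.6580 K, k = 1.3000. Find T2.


(k-1)/k = 0.2308
(P2/P1)^exp = 1.3957
T2 = 385.6580 * 1.3957 = 538.2714 K

538.2714 K


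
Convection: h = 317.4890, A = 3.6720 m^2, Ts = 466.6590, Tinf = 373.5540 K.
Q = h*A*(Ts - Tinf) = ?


dT = 93.1050 K
Q = 317.4890 * 3.6720 * 93.1050 = 108543.6346 W

108543.6346 W


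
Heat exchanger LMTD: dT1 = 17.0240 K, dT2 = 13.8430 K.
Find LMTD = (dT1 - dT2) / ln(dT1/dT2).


dT1/dT2 = 1.2298
ln(dT1/dT2) = 0.2068
LMTD = 3.1810 / 0.2068 = 15.3787 K

15.3787 K


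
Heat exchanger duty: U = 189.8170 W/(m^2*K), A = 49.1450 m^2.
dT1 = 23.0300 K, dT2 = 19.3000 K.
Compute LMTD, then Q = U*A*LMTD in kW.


LMTD = 21.1101 K
Q = 189.8170 * 49.1450 * 21.1101 = 196926.8214 W = 196.9268 kW

196.9268 kW


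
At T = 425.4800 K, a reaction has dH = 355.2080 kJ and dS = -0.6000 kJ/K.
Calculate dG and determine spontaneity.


T*dS = 425.4800 * -0.6000 = -255.2880 kJ
dG = 355.2080 + 255.2880 = 610.4960 kJ (non-spontaneous)

dG = 610.4960 kJ, non-spontaneous


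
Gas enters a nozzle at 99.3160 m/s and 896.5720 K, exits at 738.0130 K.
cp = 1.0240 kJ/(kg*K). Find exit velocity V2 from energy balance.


dT = 158.5590 K
2*cp*1000*dT = 324728.8320
V1^2 = 9863.6679
V2 = sqrt(334592.4999) = 578.4397 m/s

578.4397 m/s


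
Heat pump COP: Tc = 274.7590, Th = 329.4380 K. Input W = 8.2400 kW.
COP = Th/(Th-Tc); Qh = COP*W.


COP = 329.4380 / 54.6790 = 6.0249
Qh = 6.0249 * 8.2400 = 49.6456 kW

COP = 6.0249, Qh = 49.6456 kW


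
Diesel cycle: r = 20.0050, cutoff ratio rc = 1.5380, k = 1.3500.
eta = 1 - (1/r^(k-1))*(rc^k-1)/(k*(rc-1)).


r^(k-1) = 2.8536
rc^k = 1.7881
eta = 0.6198 = 61.9754%

61.9754%


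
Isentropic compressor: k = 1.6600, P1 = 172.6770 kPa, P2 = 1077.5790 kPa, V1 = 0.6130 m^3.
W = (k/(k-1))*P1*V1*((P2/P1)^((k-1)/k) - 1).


(k-1)/k = 0.3976
(P2/P1)^exp = 2.0710
W = 2.5152 * 172.6770 * 0.6130 * (2.0710 - 1) = 285.1205 kJ

285.1205 kJ


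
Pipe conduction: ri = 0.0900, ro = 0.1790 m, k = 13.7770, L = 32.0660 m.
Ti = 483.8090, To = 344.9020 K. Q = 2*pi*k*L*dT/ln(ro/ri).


dT = 138.9070 K
ln(ro/ri) = 0.6876
Q = 2*pi*13.7770*32.0660*138.9070 / 0.6876 = 560767.2631 W

560767.2631 W


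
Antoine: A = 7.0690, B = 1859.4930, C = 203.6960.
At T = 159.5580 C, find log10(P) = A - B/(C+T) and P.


C+T = 363.2540
B/(C+T) = 5.1190
log10(P) = 7.0690 - 5.1190 = 1.9500
P = 10^1.9500 = 89.1275 mmHg

89.1275 mmHg


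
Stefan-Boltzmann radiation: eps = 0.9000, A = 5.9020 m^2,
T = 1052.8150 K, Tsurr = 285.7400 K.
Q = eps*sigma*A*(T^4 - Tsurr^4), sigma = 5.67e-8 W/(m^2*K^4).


T^4 = 1.2286e+12
Tsurr^4 = 6.6663e+09
Q = 0.9000 * 5.67e-8 * 5.9020 * 1.2219e+12 = 368018.9248 W

368018.9248 W


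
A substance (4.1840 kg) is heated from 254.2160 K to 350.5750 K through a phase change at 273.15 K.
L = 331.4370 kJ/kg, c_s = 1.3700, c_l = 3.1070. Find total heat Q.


Q1 (sensible, solid) = 4.1840 * 1.3700 * 18.9340 = 108.5312 kJ
Q2 (latent) = 4.1840 * 331.4370 = 1386.7324 kJ
Q3 (sensible, liquid) = 4.1840 * 3.1070 * 77.4250 = 1006.5008 kJ
Q_total = 2501.7645 kJ

2501.7645 kJ


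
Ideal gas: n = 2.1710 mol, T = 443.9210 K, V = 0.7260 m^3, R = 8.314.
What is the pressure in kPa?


P = nRT/V = 2.1710 * 8.314 * 443.9210 / 0.7260
= 8012.6382 / 0.7260 = 11036.6917 Pa = 11.0367 kPa

11.0367 kPa


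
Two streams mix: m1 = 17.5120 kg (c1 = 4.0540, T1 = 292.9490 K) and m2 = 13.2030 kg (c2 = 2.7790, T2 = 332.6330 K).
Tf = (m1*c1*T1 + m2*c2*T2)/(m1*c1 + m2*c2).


num = 33002.2012
den = 107.6848
Tf = 306.4704 K

306.4704 K


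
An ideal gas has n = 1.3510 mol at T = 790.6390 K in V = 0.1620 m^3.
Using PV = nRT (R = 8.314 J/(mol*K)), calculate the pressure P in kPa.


P = nRT/V = 1.3510 * 8.314 * 790.6390 / 0.1620
= 8880.6264 / 0.1620 = 54818.6818 Pa = 54.8187 kPa

54.8187 kPa


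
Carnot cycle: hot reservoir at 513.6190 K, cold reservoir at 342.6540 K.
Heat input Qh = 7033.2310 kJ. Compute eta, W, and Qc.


eta = 1 - 342.6540/513.6190 = 0.3329
W = 0.3329 * 7033.2310 = 2341.1056 kJ
Qc = 7033.2310 - 2341.1056 = 4692.1254 kJ

eta = 33.2863%, W = 2341.1056 kJ, Qc = 4692.1254 kJ


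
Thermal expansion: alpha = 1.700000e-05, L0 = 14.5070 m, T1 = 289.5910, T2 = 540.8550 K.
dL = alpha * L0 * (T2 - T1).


dT = 251.2640 K
dL = 1.700000e-05 * 14.5070 * 251.2640 = 0.061966 m
L_final = 14.568966 m

dL = 0.061966 m


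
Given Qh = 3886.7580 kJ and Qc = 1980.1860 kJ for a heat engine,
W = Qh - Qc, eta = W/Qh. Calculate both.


W = 3886.7580 - 1980.1860 = 1906.5720 kJ
eta = 1906.5720 / 3886.7580 = 0.4905 = 49.0530%

W = 1906.5720 kJ, eta = 49.0530%


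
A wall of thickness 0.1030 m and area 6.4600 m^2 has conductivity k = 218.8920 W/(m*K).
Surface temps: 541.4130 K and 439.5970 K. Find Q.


dT = 101.8160 K
Q = 218.8920 * 6.4600 * 101.8160 / 0.1030 = 1397787.6976 W

1397787.6976 W


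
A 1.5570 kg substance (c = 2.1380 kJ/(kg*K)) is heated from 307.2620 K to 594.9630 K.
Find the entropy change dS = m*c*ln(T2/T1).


T2/T1 = 1.9363
ln(T2/T1) = 0.6608
dS = 1.5570 * 2.1380 * 0.6608 = 2.1997 kJ/K

2.1997 kJ/K


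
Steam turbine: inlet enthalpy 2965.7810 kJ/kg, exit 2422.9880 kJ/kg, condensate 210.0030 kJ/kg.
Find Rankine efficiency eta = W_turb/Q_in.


W = 542.7930 kJ/kg
Q_in = 2755.7780 kJ/kg
eta = 0.1970 = 19.6965%

eta = 19.6965%


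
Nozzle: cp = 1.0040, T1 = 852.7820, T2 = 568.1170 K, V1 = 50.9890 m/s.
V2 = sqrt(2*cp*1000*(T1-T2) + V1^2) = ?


dT = 284.6650 K
2*cp*1000*dT = 571607.3200
V1^2 = 2599.8781
V2 = sqrt(574207.1981) = 757.7646 m/s

757.7646 m/s


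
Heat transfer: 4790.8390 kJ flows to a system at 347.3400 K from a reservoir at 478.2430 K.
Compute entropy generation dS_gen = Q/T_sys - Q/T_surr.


dS_sys = 4790.8390/347.3400 = 13.7929 kJ/K
dS_surr = -4790.8390/478.2430 = -10.0176 kJ/K
dS_gen = 13.7929 - 10.0176 = 3.7754 kJ/K (irreversible)

dS_gen = 3.7754 kJ/K, irreversible


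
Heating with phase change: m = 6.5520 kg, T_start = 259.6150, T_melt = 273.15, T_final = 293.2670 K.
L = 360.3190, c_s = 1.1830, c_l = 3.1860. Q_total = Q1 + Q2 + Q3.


Q1 (sensible, solid) = 6.5520 * 1.1830 * 13.5350 = 104.9100 kJ
Q2 (latent) = 6.5520 * 360.3190 = 2360.8101 kJ
Q3 (sensible, liquid) = 6.5520 * 3.1860 * 20.1170 = 419.9358 kJ
Q_total = 2885.6559 kJ

2885.6559 kJ


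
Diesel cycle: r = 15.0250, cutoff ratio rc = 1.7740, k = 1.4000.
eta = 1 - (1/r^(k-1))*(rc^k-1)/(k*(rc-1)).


r^(k-1) = 2.9561
rc^k = 2.2312
eta = 0.6156 = 61.5649%

61.5649%


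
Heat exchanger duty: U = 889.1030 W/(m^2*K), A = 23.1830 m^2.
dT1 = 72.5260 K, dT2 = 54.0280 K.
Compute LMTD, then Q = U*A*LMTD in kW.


LMTD = 62.8238 K
Q = 889.1030 * 23.1830 * 62.8238 = 1294928.2718 W = 1294.9283 kW

1294.9283 kW


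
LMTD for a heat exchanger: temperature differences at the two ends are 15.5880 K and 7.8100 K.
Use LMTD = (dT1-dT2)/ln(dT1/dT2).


dT1/dT2 = 1.9959
ln(dT1/dT2) = 0.6911
LMTD = 7.7780 / 0.6911 = 11.2546 K

11.2546 K


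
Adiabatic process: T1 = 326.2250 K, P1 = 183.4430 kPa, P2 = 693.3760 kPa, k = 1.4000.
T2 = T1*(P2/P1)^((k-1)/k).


(k-1)/k = 0.2857
(P2/P1)^exp = 1.4621
T2 = 326.2250 * 1.4621 = 476.9886 K

476.9886 K


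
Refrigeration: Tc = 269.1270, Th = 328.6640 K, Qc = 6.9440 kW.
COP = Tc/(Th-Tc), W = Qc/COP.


COP = 269.1270 / 59.5370 = 4.5203
W = 6.9440 / 4.5203 = 1.5362 kW

COP = 4.5203, W = 1.5362 kW


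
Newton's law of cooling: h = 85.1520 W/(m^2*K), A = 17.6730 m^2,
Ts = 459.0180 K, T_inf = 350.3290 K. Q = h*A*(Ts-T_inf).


dT = 108.6890 K
Q = 85.1520 * 17.6730 * 108.6890 = 163565.1301 W

163565.1301 W


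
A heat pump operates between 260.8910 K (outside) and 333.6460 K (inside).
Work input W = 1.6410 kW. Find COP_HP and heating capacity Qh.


COP = 333.6460 / 72.7550 = 4.5859
Qh = 4.5859 * 1.6410 = 7.5254 kW

COP = 4.5859, Qh = 7.5254 kW


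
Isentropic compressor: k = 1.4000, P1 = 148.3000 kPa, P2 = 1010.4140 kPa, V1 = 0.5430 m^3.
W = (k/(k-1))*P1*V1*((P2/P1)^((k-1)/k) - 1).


(k-1)/k = 0.2857
(P2/P1)^exp = 1.7302
W = 3.5000 * 148.3000 * 0.5430 * (1.7302 - 1) = 205.8094 kJ

205.8094 kJ


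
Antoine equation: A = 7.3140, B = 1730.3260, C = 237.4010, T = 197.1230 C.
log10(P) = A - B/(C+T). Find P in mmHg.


C+T = 434.5240
B/(C+T) = 3.9821
log10(P) = 7.3140 - 3.9821 = 3.3319
P = 10^3.3319 = 2147.2452 mmHg

2147.2452 mmHg


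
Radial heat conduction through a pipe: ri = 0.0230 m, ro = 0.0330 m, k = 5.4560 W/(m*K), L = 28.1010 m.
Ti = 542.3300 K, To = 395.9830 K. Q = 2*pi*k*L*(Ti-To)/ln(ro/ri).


dT = 146.3470 K
ln(ro/ri) = 0.3610
Q = 2*pi*5.4560*28.1010*146.3470 / 0.3610 = 390513.9680 W

390513.9680 W


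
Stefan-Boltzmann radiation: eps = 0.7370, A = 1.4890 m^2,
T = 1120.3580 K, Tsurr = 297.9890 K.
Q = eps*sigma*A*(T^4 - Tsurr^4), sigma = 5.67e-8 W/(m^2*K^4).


T^4 = 1.5755e+12
Tsurr^4 = 7.8850e+09
Q = 0.7370 * 5.67e-8 * 1.4890 * 1.5676e+12 = 97542.4308 W

97542.4308 W


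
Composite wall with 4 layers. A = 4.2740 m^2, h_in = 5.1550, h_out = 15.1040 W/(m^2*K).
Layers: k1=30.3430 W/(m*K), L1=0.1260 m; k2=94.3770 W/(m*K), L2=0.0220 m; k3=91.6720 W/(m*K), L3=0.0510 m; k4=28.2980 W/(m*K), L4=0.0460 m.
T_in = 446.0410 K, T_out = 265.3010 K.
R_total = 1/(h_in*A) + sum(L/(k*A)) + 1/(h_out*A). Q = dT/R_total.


R_conv_in = 1/(5.1550*4.2740) = 0.0454
R_1 = 0.1260/(30.3430*4.2740) = 0.0010
R_2 = 0.0220/(94.3770*4.2740) = 5.4541e-05
R_3 = 0.0510/(91.6720*4.2740) = 0.0001
R_4 = 0.0460/(28.2980*4.2740) = 0.0004
R_conv_out = 1/(15.1040*4.2740) = 0.0155
R_total = 0.0624 K/W
Q = 180.7400 / 0.0624 = 2895.7798 W

R_total = 0.0624 K/W, Q = 2895.7798 W


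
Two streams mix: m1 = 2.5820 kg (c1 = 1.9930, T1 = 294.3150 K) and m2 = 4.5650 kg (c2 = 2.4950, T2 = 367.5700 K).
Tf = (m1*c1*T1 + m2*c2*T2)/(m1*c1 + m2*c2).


num = 5701.0261
den = 16.5356
Tf = 344.7728 K

344.7728 K


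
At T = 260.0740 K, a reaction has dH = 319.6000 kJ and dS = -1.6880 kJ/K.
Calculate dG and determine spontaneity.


T*dS = 260.0740 * -1.6880 = -439.0049 kJ
dG = 319.6000 + 439.0049 = 758.6049 kJ (non-spontaneous)

dG = 758.6049 kJ, non-spontaneous


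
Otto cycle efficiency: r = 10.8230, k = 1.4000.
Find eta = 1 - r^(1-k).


r^(k-1) = 2.5926
eta = 1 - 1/2.5926 = 0.6143 = 61.4290%

61.4290%


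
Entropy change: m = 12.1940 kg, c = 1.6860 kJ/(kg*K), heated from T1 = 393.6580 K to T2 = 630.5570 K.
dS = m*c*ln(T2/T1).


T2/T1 = 1.6018
ln(T2/T1) = 0.4711
dS = 12.1940 * 1.6860 * 0.4711 = 9.6858 kJ/K

9.6858 kJ/K


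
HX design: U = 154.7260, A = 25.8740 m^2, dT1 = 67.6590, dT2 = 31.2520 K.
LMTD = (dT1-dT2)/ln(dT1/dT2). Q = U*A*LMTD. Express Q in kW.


LMTD = 47.1351 K
Q = 154.7260 * 25.8740 * 47.1351 = 188699.6881 W = 188.6997 kW

188.6997 kW


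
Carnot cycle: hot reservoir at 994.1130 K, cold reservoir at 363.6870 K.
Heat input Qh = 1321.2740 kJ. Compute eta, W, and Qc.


eta = 1 - 363.6870/994.1130 = 0.6342
W = 0.6342 * 1321.2740 = 837.8982 kJ
Qc = 1321.2740 - 837.8982 = 483.3758 kJ

eta = 63.4159%, W = 837.8982 kJ, Qc = 483.3758 kJ


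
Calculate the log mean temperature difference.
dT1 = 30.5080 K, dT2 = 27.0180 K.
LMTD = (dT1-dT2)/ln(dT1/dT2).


dT1/dT2 = 1.1292
ln(dT1/dT2) = 0.1215
LMTD = 3.4900 / 0.1215 = 28.7277 K

28.7277 K


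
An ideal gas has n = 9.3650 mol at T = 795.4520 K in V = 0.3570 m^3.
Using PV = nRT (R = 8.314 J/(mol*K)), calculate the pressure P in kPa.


P = nRT/V = 9.3650 * 8.314 * 795.4520 / 0.3570
= 61934.3779 / 0.3570 = 173485.6525 Pa = 173.4857 kPa

173.4857 kPa


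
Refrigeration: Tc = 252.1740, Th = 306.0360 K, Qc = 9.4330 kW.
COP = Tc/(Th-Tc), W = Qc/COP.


COP = 252.1740 / 53.8620 = 4.6819
W = 9.4330 / 4.6819 = 2.0148 kW

COP = 4.6819, W = 2.0148 kW


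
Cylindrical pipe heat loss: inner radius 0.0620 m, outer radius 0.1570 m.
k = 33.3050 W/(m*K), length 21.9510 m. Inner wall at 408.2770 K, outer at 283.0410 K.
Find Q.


dT = 125.2360 K
ln(ro/ri) = 0.9291
Q = 2*pi*33.3050*21.9510*125.2360 / 0.9291 = 619163.0141 W

619163.0141 W


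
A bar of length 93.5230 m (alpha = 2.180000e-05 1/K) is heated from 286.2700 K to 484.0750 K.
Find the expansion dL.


dT = 197.8050 K
dL = 2.180000e-05 * 93.5230 * 197.8050 = 0.403285 m
L_final = 93.926285 m

dL = 0.403285 m


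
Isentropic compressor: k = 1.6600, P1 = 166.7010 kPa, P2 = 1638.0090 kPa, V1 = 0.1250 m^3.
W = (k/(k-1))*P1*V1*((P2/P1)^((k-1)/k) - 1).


(k-1)/k = 0.3976
(P2/P1)^exp = 2.4806
W = 2.5152 * 166.7010 * 0.1250 * (2.4806 - 1) = 77.5989 kJ

77.5989 kJ


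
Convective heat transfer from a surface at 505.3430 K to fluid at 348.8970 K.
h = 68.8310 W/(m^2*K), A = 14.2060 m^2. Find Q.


dT = 156.4460 K
Q = 68.8310 * 14.2060 * 156.4460 = 152974.9617 W

152974.9617 W


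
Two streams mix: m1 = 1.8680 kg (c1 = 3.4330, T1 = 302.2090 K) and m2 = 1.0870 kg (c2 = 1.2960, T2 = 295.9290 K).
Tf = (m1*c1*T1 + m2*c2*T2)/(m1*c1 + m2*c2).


num = 2354.9097
den = 7.8216
Tf = 301.0779 K

301.0779 K


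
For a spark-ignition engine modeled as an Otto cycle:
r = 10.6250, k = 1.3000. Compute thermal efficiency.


r^(k-1) = 2.0319
eta = 1 - 1/2.0319 = 0.5078 = 50.7846%

50.7846%


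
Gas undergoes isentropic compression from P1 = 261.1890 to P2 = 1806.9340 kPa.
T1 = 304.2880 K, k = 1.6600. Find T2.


(k-1)/k = 0.3976
(P2/P1)^exp = 2.1576
T2 = 304.2880 * 2.1576 = 656.5317 K

656.5317 K


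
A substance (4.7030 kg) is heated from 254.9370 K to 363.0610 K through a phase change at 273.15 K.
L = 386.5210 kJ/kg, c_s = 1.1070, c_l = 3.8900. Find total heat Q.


Q1 (sensible, solid) = 4.7030 * 1.1070 * 18.2130 = 94.8209 kJ
Q2 (latent) = 4.7030 * 386.5210 = 1817.8083 kJ
Q3 (sensible, liquid) = 4.7030 * 3.8900 * 89.9110 = 1644.8921 kJ
Q_total = 3557.5212 kJ

3557.5212 kJ


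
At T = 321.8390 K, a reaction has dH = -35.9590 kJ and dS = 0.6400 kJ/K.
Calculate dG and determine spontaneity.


T*dS = 321.8390 * 0.6400 = 205.9770 kJ
dG = -35.9590 - 205.9770 = -241.9360 kJ (spontaneous)

dG = -241.9360 kJ, spontaneous


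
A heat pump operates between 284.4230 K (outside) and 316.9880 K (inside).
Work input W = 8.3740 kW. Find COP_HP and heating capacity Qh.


COP = 316.9880 / 32.5650 = 9.7340
Qh = 9.7340 * 8.3740 = 81.5126 kW

COP = 9.7340, Qh = 81.5126 kW


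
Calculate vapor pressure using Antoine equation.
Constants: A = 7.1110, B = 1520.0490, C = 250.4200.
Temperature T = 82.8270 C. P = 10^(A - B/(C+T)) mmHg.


C+T = 333.2470
B/(C+T) = 4.5613
log10(P) = 7.1110 - 4.5613 = 2.5497
P = 10^2.5497 = 354.5452 mmHg

354.5452 mmHg


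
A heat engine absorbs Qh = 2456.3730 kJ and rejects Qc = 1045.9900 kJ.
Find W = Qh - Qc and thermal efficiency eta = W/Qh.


W = 2456.3730 - 1045.9900 = 1410.3830 kJ
eta = 1410.3830 / 2456.3730 = 0.5742 = 57.4173%

W = 1410.3830 kJ, eta = 57.4173%


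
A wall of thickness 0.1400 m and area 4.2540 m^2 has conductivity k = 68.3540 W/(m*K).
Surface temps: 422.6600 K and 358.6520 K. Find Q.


dT = 64.0080 K
Q = 68.3540 * 4.2540 * 64.0080 / 0.1400 = 132943.6632 W

132943.6632 W


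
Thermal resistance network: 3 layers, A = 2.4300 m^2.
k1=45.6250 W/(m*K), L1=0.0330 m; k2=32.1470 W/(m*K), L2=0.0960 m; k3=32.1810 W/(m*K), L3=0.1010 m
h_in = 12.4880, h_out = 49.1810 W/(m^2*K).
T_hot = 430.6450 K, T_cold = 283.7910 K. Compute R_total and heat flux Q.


R_conv_in = 1/(12.4880*2.4300) = 0.0330
R_1 = 0.0330/(45.6250*2.4300) = 0.0003
R_2 = 0.0960/(32.1470*2.4300) = 0.0012
R_3 = 0.1010/(32.1810*2.4300) = 0.0013
R_conv_out = 1/(49.1810*2.4300) = 0.0084
R_total = 0.0441 K/W
Q = 146.8540 / 0.0441 = 3327.0733 W

R_total = 0.0441 K/W, Q = 3327.0733 W


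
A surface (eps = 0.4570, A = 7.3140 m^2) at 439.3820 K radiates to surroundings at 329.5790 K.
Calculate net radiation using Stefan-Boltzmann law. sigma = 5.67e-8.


T^4 = 3.7271e+10
Tsurr^4 = 1.1799e+10
Q = 0.4570 * 5.67e-8 * 7.3140 * 2.5472e+10 = 4827.4481 W

4827.4481 W


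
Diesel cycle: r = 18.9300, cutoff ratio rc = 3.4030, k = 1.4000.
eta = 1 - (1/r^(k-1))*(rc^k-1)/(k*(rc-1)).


r^(k-1) = 3.2424
rc^k = 5.5540
eta = 0.5825 = 58.2504%

58.2504%


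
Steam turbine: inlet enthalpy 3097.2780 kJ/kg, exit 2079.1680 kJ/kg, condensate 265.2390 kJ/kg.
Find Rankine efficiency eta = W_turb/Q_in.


W = 1018.1100 kJ/kg
Q_in = 2832.0390 kJ/kg
eta = 0.3595 = 35.9497%

eta = 35.9497%


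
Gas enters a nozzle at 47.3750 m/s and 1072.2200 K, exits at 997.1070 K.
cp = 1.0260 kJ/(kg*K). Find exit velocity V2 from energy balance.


dT = 75.1130 K
2*cp*1000*dT = 154131.8760
V1^2 = 2244.3906
V2 = sqrt(156376.2666) = 395.4444 m/s

395.4444 m/s


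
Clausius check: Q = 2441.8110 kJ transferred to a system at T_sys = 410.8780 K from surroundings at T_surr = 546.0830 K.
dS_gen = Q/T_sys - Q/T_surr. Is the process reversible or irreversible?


dS_sys = 2441.8110/410.8780 = 5.9429 kJ/K
dS_surr = -2441.8110/546.0830 = -4.4715 kJ/K
dS_gen = 5.9429 - 4.4715 = 1.4714 kJ/K (irreversible)

dS_gen = 1.4714 kJ/K, irreversible


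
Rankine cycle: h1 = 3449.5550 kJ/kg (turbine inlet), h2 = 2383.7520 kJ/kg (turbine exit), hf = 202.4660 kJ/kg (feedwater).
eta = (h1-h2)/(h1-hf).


W = 1065.8030 kJ/kg
Q_in = 3247.0890 kJ/kg
eta = 0.3282 = 32.8233%

eta = 32.8233%


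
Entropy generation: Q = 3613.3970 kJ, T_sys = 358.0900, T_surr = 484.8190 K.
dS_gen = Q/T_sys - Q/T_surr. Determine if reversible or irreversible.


dS_sys = 3613.3970/358.0900 = 10.0908 kJ/K
dS_surr = -3613.3970/484.8190 = -7.4531 kJ/K
dS_gen = 10.0908 - 7.4531 = 2.6377 kJ/K (irreversible)

dS_gen = 2.6377 kJ/K, irreversible


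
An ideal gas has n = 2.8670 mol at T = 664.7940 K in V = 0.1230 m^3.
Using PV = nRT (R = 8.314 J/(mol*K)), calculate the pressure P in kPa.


P = nRT/V = 2.8670 * 8.314 * 664.7940 / 0.1230
= 15846.1880 / 0.1230 = 128830.7968 Pa = 128.8308 kPa

128.8308 kPa


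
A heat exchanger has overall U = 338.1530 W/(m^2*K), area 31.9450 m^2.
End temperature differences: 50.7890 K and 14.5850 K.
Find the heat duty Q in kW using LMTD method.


LMTD = 29.0169 K
Q = 338.1530 * 31.9450 * 29.0169 = 313449.3145 W = 313.4493 kW

313.4493 kW


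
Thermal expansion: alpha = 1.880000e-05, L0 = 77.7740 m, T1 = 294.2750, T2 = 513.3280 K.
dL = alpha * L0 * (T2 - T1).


dT = 219.0530 K
dL = 1.880000e-05 * 77.7740 * 219.0530 = 0.320289 m
L_final = 78.094289 m

dL = 0.320289 m


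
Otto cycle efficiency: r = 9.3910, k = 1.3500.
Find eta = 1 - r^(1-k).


r^(k-1) = 2.1900
eta = 1 - 1/2.1900 = 0.5434 = 54.3384%

54.3384%


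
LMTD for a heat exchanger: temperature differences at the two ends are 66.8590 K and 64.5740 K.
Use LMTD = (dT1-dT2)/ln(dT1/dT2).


dT1/dT2 = 1.0354
ln(dT1/dT2) = 0.0348
LMTD = 2.2850 / 0.0348 = 65.7099 K

65.7099 K


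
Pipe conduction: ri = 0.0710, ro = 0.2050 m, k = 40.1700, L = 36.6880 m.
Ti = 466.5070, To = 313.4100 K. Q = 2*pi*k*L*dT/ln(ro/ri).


dT = 153.0970 K
ln(ro/ri) = 1.0603
Q = 2*pi*40.1700*36.6880*153.0970 / 1.0603 = 1336999.7534 W

1336999.7534 W


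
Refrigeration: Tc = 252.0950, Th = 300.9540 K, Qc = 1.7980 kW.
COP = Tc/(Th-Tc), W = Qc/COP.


COP = 252.0950 / 48.8590 = 5.1596
W = 1.7980 / 5.1596 = 0.3485 kW

COP = 5.1596, W = 0.3485 kW


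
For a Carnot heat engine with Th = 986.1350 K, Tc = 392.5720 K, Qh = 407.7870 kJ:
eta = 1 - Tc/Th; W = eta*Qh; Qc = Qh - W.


eta = 1 - 392.5720/986.1350 = 0.6019
W = 0.6019 * 407.7870 = 245.4504 kJ
Qc = 407.7870 - 245.4504 = 162.3366 kJ

eta = 60.1908%, W = 245.4504 kJ, Qc = 162.3366 kJ


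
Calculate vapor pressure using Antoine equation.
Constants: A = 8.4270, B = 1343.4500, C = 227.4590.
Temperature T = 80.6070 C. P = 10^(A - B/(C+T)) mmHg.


C+T = 308.0660
B/(C+T) = 4.3609
log10(P) = 8.4270 - 4.3609 = 4.0661
P = 10^4.0661 = 11643.5076 mmHg

11643.5076 mmHg


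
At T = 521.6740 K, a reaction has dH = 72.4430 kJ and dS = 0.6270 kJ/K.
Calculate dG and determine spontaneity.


T*dS = 521.6740 * 0.6270 = 327.0896 kJ
dG = 72.4430 - 327.0896 = -254.6466 kJ (spontaneous)

dG = -254.6466 kJ, spontaneous


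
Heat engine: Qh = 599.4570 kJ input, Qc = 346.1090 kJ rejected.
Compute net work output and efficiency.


W = 599.4570 - 346.1090 = 253.3480 kJ
eta = 253.3480 / 599.4570 = 0.4226 = 42.2629%

W = 253.3480 kJ, eta = 42.2629%


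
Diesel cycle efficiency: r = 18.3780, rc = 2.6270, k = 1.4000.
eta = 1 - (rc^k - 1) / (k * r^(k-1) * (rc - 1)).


r^(k-1) = 3.2042
rc^k = 3.8658
eta = 0.6073 = 60.7339%

60.7339%


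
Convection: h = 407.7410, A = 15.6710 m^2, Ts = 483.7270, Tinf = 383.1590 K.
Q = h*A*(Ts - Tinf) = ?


dT = 100.5680 K
Q = 407.7410 * 15.6710 * 100.5680 = 642600.2759 W

642600.2759 W


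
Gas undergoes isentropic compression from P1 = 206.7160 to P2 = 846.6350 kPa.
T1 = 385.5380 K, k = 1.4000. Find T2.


(k-1)/k = 0.2857
(P2/P1)^exp = 1.4961
T2 = 385.5380 * 1.4961 = 576.7882 K

576.7882 K


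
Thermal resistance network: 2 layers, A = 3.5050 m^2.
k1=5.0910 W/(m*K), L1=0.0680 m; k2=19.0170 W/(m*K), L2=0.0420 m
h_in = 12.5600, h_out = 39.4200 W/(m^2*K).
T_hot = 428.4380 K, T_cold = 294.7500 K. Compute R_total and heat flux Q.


R_conv_in = 1/(12.5600*3.5050) = 0.0227
R_1 = 0.0680/(5.0910*3.5050) = 0.0038
R_2 = 0.0420/(19.0170*3.5050) = 0.0006
R_conv_out = 1/(39.4200*3.5050) = 0.0072
R_total = 0.0344 K/W
Q = 133.6880 / 0.0344 = 3886.9521 W

R_total = 0.0344 K/W, Q = 3886.9521 W


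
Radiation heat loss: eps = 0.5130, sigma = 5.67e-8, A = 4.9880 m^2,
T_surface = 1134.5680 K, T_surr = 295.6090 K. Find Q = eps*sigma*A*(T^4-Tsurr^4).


T^4 = 1.6570e+12
Tsurr^4 = 7.6361e+09
Q = 0.5130 * 5.67e-8 * 4.9880 * 1.6494e+12 = 239300.1492 W

239300.1492 W


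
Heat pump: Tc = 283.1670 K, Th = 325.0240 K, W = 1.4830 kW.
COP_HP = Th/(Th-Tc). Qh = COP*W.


COP = 325.0240 / 41.8570 = 7.7651
Qh = 7.7651 * 1.4830 = 11.5157 kW

COP = 7.7651, Qh = 11.5157 kW


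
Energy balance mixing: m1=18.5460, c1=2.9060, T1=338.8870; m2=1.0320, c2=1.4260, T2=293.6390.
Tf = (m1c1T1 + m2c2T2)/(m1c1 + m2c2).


num = 18696.3336
den = 55.3663
Tf = 337.6843 K

337.6843 K


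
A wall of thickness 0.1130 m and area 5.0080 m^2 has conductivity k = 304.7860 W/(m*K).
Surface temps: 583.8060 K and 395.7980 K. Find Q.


dT = 188.0080 K
Q = 304.7860 * 5.0080 * 188.0080 / 0.1130 = 2539552.6468 W

2539552.6468 W


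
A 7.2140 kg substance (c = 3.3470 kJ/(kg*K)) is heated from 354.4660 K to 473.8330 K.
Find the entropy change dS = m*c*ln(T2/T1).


T2/T1 = 1.3368
ln(T2/T1) = 0.2902
dS = 7.2140 * 3.3470 * 0.2902 = 7.0080 kJ/K

7.0080 kJ/K


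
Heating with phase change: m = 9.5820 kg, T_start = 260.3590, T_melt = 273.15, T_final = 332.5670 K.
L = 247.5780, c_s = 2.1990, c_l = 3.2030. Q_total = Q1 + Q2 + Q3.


Q1 (sensible, solid) = 9.5820 * 2.1990 * 12.7910 = 269.5168 kJ
Q2 (latent) = 9.5820 * 247.5780 = 2372.2924 kJ
Q3 (sensible, liquid) = 9.5820 * 3.2030 * 59.4170 = 1823.5758 kJ
Q_total = 4465.3851 kJ

4465.3851 kJ


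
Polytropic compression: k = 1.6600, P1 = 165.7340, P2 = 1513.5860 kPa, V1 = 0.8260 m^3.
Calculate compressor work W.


(k-1)/k = 0.3976
(P2/P1)^exp = 2.4095
W = 2.5152 * 165.7340 * 0.8260 * (2.4095 - 1) = 485.3053 kJ

485.3053 kJ


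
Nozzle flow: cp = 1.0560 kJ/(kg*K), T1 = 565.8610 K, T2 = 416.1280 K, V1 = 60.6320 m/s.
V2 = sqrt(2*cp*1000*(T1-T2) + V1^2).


dT = 149.7330 K
2*cp*1000*dT = 316236.0960
V1^2 = 3676.2394
V2 = sqrt(319912.3354) = 565.6079 m/s

565.6079 m/s


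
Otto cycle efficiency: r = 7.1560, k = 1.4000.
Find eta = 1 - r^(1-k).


r^(k-1) = 2.1972
eta = 1 - 1/2.1972 = 0.5449 = 54.4874%

54.4874%


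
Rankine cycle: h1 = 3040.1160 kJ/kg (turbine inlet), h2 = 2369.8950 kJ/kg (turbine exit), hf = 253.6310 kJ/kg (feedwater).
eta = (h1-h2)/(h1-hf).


W = 670.2210 kJ/kg
Q_in = 2786.4850 kJ/kg
eta = 0.2405 = 24.0526%

eta = 24.0526%


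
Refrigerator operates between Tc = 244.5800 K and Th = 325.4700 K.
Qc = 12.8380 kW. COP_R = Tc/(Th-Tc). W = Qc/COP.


COP = 244.5800 / 80.8900 = 3.0236
W = 12.8380 / 3.0236 = 4.2459 kW

COP = 3.0236, W = 4.2459 kW


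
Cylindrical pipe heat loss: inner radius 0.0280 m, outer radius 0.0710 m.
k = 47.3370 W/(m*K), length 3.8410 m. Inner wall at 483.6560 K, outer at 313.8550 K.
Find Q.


dT = 169.8010 K
ln(ro/ri) = 0.9305
Q = 2*pi*47.3370*3.8410*169.8010 / 0.9305 = 208478.0181 W

208478.0181 W


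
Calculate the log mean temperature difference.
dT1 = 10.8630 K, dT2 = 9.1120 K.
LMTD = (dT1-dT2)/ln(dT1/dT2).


dT1/dT2 = 1.1922
ln(dT1/dT2) = 0.1758
LMTD = 1.7510 / 0.1758 = 9.9619 K

9.9619 K


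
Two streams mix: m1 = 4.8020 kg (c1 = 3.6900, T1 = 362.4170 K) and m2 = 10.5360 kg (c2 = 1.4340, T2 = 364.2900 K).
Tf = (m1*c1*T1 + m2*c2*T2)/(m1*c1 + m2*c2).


num = 11925.7252
den = 32.8280
Tf = 363.2790 K

363.2790 K


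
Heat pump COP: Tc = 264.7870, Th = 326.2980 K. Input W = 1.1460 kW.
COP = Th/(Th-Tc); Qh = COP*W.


COP = 326.2980 / 61.5110 = 5.3047
Qh = 5.3047 * 1.1460 = 6.0792 kW

COP = 5.3047, Qh = 6.0792 kW


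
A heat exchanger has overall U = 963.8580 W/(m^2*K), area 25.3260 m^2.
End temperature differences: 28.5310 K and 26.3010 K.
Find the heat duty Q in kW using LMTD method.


LMTD = 27.4009 K
Q = 963.8580 * 25.3260 * 27.4009 = 668873.7220 W = 668.8737 kW

668.8737 kW


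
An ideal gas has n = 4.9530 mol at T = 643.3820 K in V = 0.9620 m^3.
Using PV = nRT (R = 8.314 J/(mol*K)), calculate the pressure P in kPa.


P = nRT/V = 4.9530 * 8.314 * 643.3820 / 0.9620
= 26493.9831 / 0.9620 = 27540.5229 Pa = 27.5405 kPa

27.5405 kPa


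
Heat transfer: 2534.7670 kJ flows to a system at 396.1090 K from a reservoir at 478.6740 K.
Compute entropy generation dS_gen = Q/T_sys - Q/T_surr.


dS_sys = 2534.7670/396.1090 = 6.3992 kJ/K
dS_surr = -2534.7670/478.6740 = -5.2954 kJ/K
dS_gen = 6.3992 - 5.2954 = 1.1038 kJ/K (irreversible)

dS_gen = 1.1038 kJ/K, irreversible


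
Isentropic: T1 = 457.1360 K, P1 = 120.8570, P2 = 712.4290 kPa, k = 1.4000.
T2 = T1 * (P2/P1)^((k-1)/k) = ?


(k-1)/k = 0.2857
(P2/P1)^exp = 1.6601
T2 = 457.1360 * 1.6601 = 758.8914 K

758.8914 K


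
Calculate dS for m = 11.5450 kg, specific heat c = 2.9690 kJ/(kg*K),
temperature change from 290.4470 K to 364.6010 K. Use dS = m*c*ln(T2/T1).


T2/T1 = 1.2553
ln(T2/T1) = 0.2274
dS = 11.5450 * 2.9690 * 0.2274 = 7.7940 kJ/K

7.7940 kJ/K


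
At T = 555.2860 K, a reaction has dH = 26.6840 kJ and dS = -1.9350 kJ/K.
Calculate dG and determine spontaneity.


T*dS = 555.2860 * -1.9350 = -1074.4784 kJ
dG = 26.6840 + 1074.4784 = 1101.1624 kJ (non-spontaneous)

dG = 1101.1624 kJ, non-spontaneous


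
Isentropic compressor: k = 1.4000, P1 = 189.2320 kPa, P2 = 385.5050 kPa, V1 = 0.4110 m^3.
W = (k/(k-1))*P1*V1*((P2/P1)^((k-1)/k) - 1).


(k-1)/k = 0.2857
(P2/P1)^exp = 1.2255
W = 3.5000 * 189.2320 * 0.4110 * (1.2255 - 1) = 61.3700 kJ

61.3700 kJ


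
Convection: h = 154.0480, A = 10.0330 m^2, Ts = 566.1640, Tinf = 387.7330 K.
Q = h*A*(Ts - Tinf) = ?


dT = 178.4310 K
Q = 154.0480 * 10.0330 * 178.4310 = 275776.4559 W

275776.4559 W


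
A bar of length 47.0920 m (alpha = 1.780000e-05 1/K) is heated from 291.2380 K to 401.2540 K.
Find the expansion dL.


dT = 110.0160 K
dL = 1.780000e-05 * 47.0920 * 110.0160 = 0.092220 m
L_final = 47.184220 m

dL = 0.092220 m


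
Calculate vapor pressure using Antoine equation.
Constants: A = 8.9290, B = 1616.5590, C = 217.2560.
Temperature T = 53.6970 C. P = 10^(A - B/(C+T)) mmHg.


C+T = 270.9530
B/(C+T) = 5.9662
log10(P) = 8.9290 - 5.9662 = 2.9628
P = 10^2.9628 = 917.9159 mmHg

917.9159 mmHg


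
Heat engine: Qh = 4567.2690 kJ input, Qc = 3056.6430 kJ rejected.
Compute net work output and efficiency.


W = 4567.2690 - 3056.6430 = 1510.6260 kJ
eta = 1510.6260 / 4567.2690 = 0.3308 = 33.0750%

W = 1510.6260 kJ, eta = 33.0750%


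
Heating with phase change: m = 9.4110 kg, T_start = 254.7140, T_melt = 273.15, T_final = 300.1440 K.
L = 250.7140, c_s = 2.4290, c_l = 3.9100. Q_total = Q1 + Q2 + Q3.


Q1 (sensible, solid) = 9.4110 * 2.4290 * 18.4360 = 421.4344 kJ
Q2 (latent) = 9.4110 * 250.7140 = 2359.4695 kJ
Q3 (sensible, liquid) = 9.4110 * 3.9100 * 26.9940 = 993.2985 kJ
Q_total = 3774.2023 kJ

3774.2023 kJ


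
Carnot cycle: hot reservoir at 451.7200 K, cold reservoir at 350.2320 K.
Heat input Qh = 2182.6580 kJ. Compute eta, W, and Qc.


eta = 1 - 350.2320/451.7200 = 0.2247
W = 0.2247 * 2182.6580 = 490.3781 kJ
Qc = 2182.6580 - 490.3781 = 1692.2799 kJ

eta = 22.4670%, W = 490.3781 kJ, Qc = 1692.2799 kJ


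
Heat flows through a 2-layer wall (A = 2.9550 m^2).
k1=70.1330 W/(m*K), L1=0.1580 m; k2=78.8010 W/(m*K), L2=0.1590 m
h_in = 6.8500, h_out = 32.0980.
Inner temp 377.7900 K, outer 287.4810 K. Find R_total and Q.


R_conv_in = 1/(6.8500*2.9550) = 0.0494
R_1 = 0.1580/(70.1330*2.9550) = 0.0008
R_2 = 0.1590/(78.8010*2.9550) = 0.0007
R_conv_out = 1/(32.0980*2.9550) = 0.0105
R_total = 0.0614 K/W
Q = 90.3090 / 0.0614 = 1471.0447 W

R_total = 0.0614 K/W, Q = 1471.0447 W


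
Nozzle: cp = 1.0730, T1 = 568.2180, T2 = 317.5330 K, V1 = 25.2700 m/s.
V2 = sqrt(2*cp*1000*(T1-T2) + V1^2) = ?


dT = 250.6850 K
2*cp*1000*dT = 537970.0100
V1^2 = 638.5729
V2 = sqrt(538608.5829) = 733.8996 m/s

733.8996 m/s


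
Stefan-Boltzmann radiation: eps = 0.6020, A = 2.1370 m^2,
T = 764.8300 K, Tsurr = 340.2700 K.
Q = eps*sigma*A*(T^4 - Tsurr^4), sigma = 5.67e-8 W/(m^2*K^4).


T^4 = 3.4218e+11
Tsurr^4 = 1.3406e+10
Q = 0.6020 * 5.67e-8 * 2.1370 * 3.2878e+11 = 23982.0865 W

23982.0865 W


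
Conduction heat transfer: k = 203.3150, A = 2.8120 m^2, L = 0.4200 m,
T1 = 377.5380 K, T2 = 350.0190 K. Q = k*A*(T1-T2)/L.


dT = 27.5190 K
Q = 203.3150 * 2.8120 * 27.5190 / 0.4200 = 37460.0278 W

37460.0278 W


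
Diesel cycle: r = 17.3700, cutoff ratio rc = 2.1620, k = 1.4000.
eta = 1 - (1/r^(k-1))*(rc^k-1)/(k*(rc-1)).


r^(k-1) = 3.1327
rc^k = 2.9431
eta = 0.6187 = 61.8732%

61.8732%


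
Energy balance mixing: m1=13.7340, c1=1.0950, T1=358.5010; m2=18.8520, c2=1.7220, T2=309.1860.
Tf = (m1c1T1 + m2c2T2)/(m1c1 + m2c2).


num = 15428.5494
den = 47.5019
Tf = 324.7988 K

324.7988 K


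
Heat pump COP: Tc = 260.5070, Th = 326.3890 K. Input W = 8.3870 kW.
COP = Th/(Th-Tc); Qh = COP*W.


COP = 326.3890 / 65.8820 = 4.9541
Qh = 4.9541 * 8.3870 = 41.5504 kW

COP = 4.9541, Qh = 41.5504 kW


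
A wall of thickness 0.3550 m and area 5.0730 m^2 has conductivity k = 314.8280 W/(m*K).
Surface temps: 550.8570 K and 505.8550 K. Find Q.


dT = 45.0020 K
Q = 314.8280 * 5.0730 * 45.0020 / 0.3550 = 202461.1387 W

202461.1387 W


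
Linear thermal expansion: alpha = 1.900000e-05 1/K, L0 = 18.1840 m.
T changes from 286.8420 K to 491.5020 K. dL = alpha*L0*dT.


dT = 204.6600 K
dL = 1.900000e-05 * 18.1840 * 204.6600 = 0.070709 m
L_final = 18.254709 m

dL = 0.070709 m


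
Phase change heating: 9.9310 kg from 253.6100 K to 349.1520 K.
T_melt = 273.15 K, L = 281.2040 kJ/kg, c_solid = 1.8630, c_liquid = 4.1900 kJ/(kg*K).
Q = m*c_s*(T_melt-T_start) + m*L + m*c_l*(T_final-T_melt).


Q1 (sensible, solid) = 9.9310 * 1.8630 * 19.5400 = 361.5184 kJ
Q2 (latent) = 9.9310 * 281.2040 = 2792.6369 kJ
Q3 (sensible, liquid) = 9.9310 * 4.1900 * 76.0020 = 3162.5109 kJ
Q_total = 6316.6662 kJ

6316.6662 kJ


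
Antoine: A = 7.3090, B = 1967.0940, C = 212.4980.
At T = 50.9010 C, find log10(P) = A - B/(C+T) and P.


C+T = 263.3990
B/(C+T) = 7.4681
log10(P) = 7.3090 - 7.4681 = -0.1591
P = 10^-0.1591 = 0.6932 mmHg

0.6932 mmHg


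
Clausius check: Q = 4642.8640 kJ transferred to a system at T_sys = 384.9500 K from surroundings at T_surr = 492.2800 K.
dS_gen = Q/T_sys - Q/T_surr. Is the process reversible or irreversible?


dS_sys = 4642.8640/384.9500 = 12.0610 kJ/K
dS_surr = -4642.8640/492.2800 = -9.4313 kJ/K
dS_gen = 12.0610 - 9.4313 = 2.6296 kJ/K (irreversible)

dS_gen = 2.6296 kJ/K, irreversible


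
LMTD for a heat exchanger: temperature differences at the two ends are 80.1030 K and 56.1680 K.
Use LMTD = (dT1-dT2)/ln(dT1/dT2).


dT1/dT2 = 1.4261
ln(dT1/dT2) = 0.3550
LMTD = 23.9350 / 0.3550 = 67.4290 K

67.4290 K


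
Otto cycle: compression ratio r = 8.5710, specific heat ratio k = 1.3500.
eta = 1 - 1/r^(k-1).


r^(k-1) = 2.1211
eta = 1 - 1/2.1211 = 0.5285 = 52.8546%

52.8546%


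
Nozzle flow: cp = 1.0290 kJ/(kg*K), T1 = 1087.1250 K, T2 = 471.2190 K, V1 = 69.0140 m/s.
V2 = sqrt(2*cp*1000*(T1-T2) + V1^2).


dT = 615.9060 K
2*cp*1000*dT = 1267534.5480
V1^2 = 4762.9322
V2 = sqrt(1272297.4802) = 1127.9616 m/s

1127.9616 m/s


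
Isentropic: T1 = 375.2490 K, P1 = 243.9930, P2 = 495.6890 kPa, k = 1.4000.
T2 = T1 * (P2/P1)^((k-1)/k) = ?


(k-1)/k = 0.2857
(P2/P1)^exp = 1.2245
T2 = 375.2490 * 1.2245 = 459.4852 K

459.4852 K


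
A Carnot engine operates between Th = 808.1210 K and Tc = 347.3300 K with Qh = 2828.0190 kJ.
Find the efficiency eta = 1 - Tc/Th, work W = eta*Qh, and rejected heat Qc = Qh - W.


eta = 1 - 347.3300/808.1210 = 0.5702
W = 0.5702 * 2828.0190 = 1612.5379 kJ
Qc = 2828.0190 - 1612.5379 = 1215.4811 kJ

eta = 57.0201%, W = 1612.5379 kJ, Qc = 1215.4811 kJ


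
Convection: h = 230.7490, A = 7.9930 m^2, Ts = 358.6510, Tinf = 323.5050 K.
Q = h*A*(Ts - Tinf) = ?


dT = 35.1460 K
Q = 230.7490 * 7.9930 * 35.1460 = 64822.4655 W

64822.4655 W


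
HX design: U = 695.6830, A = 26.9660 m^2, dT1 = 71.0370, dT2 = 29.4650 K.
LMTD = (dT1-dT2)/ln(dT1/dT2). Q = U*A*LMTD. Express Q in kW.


LMTD = 47.2410 K
Q = 695.6830 * 26.9660 * 47.2410 = 886231.6951 W = 886.2317 kW

886.2317 kW


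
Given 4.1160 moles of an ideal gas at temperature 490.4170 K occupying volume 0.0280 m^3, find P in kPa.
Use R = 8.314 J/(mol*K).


P = nRT/V = 4.1160 * 8.314 * 490.4170 / 0.0280
= 16782.2777 / 0.0280 = 599367.0599 Pa = 599.3671 kPa

599.3671 kPa


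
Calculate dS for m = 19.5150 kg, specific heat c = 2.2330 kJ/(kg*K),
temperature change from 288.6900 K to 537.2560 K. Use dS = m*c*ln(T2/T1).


T2/T1 = 1.8610
ln(T2/T1) = 0.6211
dS = 19.5150 * 2.2330 * 0.6211 = 27.0666 kJ/K

27.0666 kJ/K


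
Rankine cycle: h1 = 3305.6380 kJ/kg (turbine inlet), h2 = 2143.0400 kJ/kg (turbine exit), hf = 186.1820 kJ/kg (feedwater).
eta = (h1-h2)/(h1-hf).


W = 1162.5980 kJ/kg
Q_in = 3119.4560 kJ/kg
eta = 0.3727 = 37.2693%

eta = 37.2693%


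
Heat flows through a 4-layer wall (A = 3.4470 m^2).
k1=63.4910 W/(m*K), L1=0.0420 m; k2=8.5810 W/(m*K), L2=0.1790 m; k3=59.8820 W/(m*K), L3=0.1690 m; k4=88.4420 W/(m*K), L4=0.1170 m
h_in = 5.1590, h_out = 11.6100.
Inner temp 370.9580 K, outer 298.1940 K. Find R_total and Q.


R_conv_in = 1/(5.1590*3.4470) = 0.0562
R_1 = 0.0420/(63.4910*3.4470) = 0.0002
R_2 = 0.1790/(8.5810*3.4470) = 0.0061
R_3 = 0.1690/(59.8820*3.4470) = 0.0008
R_4 = 0.1170/(88.4420*3.4470) = 0.0004
R_conv_out = 1/(11.6100*3.4470) = 0.0250
R_total = 0.0887 K/W
Q = 72.7640 / 0.0887 = 820.6431 W

R_total = 0.0887 K/W, Q = 820.6431 W
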